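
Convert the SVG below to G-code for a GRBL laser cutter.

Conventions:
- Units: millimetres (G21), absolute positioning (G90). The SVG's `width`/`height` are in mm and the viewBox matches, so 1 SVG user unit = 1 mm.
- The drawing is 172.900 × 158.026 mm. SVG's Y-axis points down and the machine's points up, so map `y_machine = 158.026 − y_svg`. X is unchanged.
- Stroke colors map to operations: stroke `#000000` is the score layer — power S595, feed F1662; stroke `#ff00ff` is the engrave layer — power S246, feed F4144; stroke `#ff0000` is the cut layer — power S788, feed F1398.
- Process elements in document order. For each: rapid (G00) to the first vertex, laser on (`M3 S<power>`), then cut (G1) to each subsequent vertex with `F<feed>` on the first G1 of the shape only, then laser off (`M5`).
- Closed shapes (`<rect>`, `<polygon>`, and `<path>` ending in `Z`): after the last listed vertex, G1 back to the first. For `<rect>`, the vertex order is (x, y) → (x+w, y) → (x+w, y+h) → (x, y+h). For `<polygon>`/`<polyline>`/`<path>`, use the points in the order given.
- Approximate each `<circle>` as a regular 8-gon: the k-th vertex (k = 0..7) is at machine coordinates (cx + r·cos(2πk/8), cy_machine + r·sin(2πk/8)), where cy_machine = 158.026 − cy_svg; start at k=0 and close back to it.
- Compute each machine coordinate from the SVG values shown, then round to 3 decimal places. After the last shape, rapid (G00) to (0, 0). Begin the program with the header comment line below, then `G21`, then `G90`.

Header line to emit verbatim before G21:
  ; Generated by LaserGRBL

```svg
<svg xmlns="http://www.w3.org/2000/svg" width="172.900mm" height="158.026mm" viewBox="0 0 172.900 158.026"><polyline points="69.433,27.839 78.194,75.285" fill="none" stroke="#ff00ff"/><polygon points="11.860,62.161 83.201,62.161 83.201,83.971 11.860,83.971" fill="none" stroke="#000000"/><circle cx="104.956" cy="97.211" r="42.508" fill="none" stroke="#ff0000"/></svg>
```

; Generated by LaserGRBL
G21
G90
G00 X69.433 Y130.187
M3 S246
G1 X78.194 Y82.741 F4144
M5
G00 X11.860 Y95.865
M3 S595
G1 X83.201 Y95.865 F1662
G1 X83.201 Y74.055
G1 X11.860 Y74.055
G1 X11.860 Y95.865
M5
G00 X147.464 Y60.815
M3 S788
G1 X135.014 Y90.873 F1398
G1 X104.956 Y103.323
G1 X74.898 Y90.873
G1 X62.448 Y60.815
G1 X74.898 Y30.757
G1 X104.956 Y18.307
G1 X135.014 Y30.757
G1 X147.464 Y60.815
M5
G00 X0.000 Y0.000

1 u = 1 mm; y_m = 158.026 − y.

[1] `<polyline>` line segment, #ff00ff→engrave S246 F4144: (69.433,130.187) → (78.194,82.741)

[2] `<polygon>` rectangle, #000000→score S595 F1662: (11.860,95.865) → (83.201,95.865) → (83.201,74.055) → (11.860,74.055) → (11.860,95.865) (closed)

[3] `<circle>` circle, #ff0000→cut S788 F1398: (147.464,60.815) → (135.014,90.873) → (104.956,103.323) → (74.898,90.873) → (62.448,60.815) → (74.898,30.757) → (104.956,18.307) → (135.014,30.757) → (147.464,60.815) (closed)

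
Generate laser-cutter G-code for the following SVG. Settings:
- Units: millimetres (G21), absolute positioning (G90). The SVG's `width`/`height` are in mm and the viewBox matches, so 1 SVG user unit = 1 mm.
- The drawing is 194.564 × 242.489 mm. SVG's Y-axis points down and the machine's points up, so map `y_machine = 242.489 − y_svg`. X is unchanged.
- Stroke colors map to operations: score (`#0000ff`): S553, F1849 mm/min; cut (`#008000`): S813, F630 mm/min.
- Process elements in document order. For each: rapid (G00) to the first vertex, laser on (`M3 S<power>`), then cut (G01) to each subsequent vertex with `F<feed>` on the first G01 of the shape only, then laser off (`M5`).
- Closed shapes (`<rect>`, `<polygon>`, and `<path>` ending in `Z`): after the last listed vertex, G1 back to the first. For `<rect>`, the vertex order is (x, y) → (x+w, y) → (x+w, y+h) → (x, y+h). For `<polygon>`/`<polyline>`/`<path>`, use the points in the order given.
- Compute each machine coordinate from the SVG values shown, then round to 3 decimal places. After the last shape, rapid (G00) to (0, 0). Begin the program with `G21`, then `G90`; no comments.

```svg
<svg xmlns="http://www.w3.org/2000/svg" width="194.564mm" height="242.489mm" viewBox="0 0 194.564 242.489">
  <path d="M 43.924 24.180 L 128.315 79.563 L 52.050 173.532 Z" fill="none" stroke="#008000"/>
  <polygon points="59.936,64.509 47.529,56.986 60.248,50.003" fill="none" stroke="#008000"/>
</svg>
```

G21
G90
G00 X43.924 Y218.309
M3 S813
G01 X128.315 Y162.926 F630
G01 X52.050 Y68.957
G01 X43.924 Y218.309
M5
G00 X59.936 Y177.980
M3 S813
G01 X47.529 Y185.503 F630
G01 X60.248 Y192.486
G01 X59.936 Y177.980
M5
G00 X0.000 Y0.000

1 u = 1 mm; y_m = 242.489 − y.

[1] `<path>` closed polygon, #008000→cut S813 F630: (43.924,218.309) → (128.315,162.926) → (52.050,68.957) → (43.924,218.309) (closed)

[2] `<polygon>` regular polygon, #008000→cut S813 F630: (59.936,177.980) → (47.529,185.503) → (60.248,192.486) → (59.936,177.980) (closed)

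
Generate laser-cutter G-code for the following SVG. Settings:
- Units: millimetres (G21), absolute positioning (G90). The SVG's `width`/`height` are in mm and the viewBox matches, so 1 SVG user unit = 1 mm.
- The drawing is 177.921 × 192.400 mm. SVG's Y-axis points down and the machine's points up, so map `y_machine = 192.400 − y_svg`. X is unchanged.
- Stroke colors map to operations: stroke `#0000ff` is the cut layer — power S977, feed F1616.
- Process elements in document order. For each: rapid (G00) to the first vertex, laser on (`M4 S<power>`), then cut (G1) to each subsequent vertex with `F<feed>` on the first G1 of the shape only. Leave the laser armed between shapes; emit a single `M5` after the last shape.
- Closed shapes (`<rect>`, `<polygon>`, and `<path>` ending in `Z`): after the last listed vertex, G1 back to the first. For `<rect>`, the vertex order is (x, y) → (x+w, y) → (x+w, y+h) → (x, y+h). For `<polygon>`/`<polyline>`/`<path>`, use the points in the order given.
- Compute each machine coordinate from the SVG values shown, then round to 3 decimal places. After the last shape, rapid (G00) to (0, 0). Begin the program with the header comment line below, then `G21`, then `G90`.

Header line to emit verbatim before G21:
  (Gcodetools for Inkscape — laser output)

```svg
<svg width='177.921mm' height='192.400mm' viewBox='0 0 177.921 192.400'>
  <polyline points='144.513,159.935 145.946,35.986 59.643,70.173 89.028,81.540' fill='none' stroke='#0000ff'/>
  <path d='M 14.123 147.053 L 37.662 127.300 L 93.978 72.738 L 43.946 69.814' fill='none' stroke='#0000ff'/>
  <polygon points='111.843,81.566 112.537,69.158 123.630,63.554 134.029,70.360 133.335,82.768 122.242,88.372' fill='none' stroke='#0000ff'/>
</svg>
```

viewBox `0 0 177.921 192.400` with mm width/height → 1 unit = 1 mm. Flip: y_m = 192.400 − y_svg.

**Shape 1** — `<polyline>` open polyline, stroke `#0000ff` → cut (S977, F1616). Machine vertices: (144.513,32.465) → (145.946,156.414) → (59.643,122.227) → (89.028,110.860). Open path.

**Shape 2** — `<path>` open polyline, stroke `#0000ff` → cut (S977, F1616). Machine vertices: (14.123,45.347) → (37.662,65.100) → (93.978,119.662) → (43.946,122.586). Open path.

**Shape 3** — `<polygon>` regular polygon, stroke `#0000ff` → cut (S977, F1616). Machine vertices: (111.843,110.834) → (112.537,123.242) → (123.630,128.846) → (134.029,122.040) → (133.335,109.632) → (122.242,104.028) → (111.843,110.834). Closed: final G1 returns to the first vertex.

(Gcodetools for Inkscape — laser output)
G21
G90
G00 X144.513 Y32.465
M4 S977
G1 X145.946 Y156.414 F1616
G1 X59.643 Y122.227
G1 X89.028 Y110.860
G00 X14.123 Y45.347
M4 S977
G1 X37.662 Y65.100 F1616
G1 X93.978 Y119.662
G1 X43.946 Y122.586
G00 X111.843 Y110.834
M4 S977
G1 X112.537 Y123.242 F1616
G1 X123.630 Y128.846
G1 X134.029 Y122.040
G1 X133.335 Y109.632
G1 X122.242 Y104.028
G1 X111.843 Y110.834
M5
G00 X0.000 Y0.000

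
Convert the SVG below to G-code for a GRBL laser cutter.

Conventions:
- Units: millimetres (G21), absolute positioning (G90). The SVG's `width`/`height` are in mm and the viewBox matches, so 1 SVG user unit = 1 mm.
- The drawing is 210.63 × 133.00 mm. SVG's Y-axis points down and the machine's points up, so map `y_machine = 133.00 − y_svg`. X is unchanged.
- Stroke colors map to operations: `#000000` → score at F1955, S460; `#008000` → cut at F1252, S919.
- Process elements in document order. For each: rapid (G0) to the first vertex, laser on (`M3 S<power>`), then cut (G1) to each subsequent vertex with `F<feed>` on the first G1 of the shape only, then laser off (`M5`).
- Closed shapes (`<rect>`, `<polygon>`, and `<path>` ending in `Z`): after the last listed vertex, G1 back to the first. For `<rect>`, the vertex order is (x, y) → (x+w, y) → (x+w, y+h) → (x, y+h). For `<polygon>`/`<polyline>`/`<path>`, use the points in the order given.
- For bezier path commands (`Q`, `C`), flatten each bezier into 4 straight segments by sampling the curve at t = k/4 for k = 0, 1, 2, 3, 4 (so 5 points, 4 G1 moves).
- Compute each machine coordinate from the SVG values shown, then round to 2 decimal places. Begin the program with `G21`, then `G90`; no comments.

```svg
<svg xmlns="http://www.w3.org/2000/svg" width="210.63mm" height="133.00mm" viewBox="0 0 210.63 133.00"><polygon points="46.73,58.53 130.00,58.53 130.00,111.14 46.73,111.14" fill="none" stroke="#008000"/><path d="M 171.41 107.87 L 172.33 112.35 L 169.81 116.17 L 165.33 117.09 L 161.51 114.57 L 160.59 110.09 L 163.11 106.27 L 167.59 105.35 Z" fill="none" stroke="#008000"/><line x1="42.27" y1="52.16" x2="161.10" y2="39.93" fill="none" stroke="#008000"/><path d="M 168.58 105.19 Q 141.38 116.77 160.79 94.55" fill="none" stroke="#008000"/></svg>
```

Since the viewBox matches the mm dimensions, user units are millimetres directly. The only transform is the Y-flip y_m = 133.00 − y_svg.

Shape 1 is a rectangle drawn with `<polygon>`. Its stroke #008000 means cut at S919, F1252. After flipping Y the toolpath is (46.73,74.47) → (130.00,74.47) → (130.00,21.86) → (46.73,21.86) → (46.73,74.47), returning to the start.

Shape 2 is a regular polygon drawn with `<path>`. Its stroke #008000 means cut at S919, F1252. After flipping Y the toolpath is (171.41,25.13) → (172.33,20.65) → (169.81,16.83) → (165.33,15.91) → (161.51,18.43) → (160.59,22.91) → (163.11,26.73) → (167.59,27.65) → (171.41,25.13), returning to the start.

Shape 3 is a line segment drawn with `<line>`. Its stroke #008000 means cut at S919, F1252. After flipping Y the toolpath is (42.27,80.84) → (161.10,93.07).

Shape 4 is a quadratic bezier drawn with `<path>`. Its stroke #008000 means cut at S919, F1252. After flipping Y the toolpath is (168.58,27.81) → (157.89,24.13) → (153.03,24.68) → (154.00,29.45) → (160.79,38.45).

G21
G90
G0 X46.73 Y74.47
M3 S919
G1 X130.00 Y74.47 F1252
G1 X130.00 Y21.86
G1 X46.73 Y21.86
G1 X46.73 Y74.47
M5
G0 X171.41 Y25.13
M3 S919
G1 X172.33 Y20.65 F1252
G1 X169.81 Y16.83
G1 X165.33 Y15.91
G1 X161.51 Y18.43
G1 X160.59 Y22.91
G1 X163.11 Y26.73
G1 X167.59 Y27.65
G1 X171.41 Y25.13
M5
G0 X42.27 Y80.84
M3 S919
G1 X161.10 Y93.07 F1252
M5
G0 X168.58 Y27.81
M3 S919
G1 X157.89 Y24.13 F1252
G1 X153.03 Y24.68
G1 X154.00 Y29.45
G1 X160.79 Y38.45
M5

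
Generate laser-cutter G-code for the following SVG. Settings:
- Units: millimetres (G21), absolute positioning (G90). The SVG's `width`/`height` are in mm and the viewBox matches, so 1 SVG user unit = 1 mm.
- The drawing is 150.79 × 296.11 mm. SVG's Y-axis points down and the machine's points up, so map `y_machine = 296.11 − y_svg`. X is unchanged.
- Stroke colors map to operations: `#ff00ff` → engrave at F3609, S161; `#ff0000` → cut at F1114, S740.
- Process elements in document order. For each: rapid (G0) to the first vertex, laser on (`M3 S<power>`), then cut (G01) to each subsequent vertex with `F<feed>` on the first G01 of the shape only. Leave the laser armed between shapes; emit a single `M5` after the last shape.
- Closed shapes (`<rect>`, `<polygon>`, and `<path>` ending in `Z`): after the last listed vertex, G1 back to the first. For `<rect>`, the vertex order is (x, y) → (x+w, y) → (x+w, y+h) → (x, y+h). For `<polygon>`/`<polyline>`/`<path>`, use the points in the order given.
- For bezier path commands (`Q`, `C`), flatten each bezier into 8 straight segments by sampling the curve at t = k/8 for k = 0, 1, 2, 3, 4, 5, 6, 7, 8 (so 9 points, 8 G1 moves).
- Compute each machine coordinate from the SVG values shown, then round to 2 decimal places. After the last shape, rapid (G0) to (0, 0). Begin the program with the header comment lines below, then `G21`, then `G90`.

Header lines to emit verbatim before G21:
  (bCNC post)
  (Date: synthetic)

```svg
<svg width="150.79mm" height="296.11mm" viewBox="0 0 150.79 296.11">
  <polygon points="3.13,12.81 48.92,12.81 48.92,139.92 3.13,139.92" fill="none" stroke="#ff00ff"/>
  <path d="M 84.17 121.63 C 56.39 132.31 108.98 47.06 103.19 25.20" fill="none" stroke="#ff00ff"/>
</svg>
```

1 u = 1 mm; y_m = 296.11 − y.

[1] `<polygon>` rectangle, #ff00ff→engrave S161 F3609: (3.13,283.30) → (48.92,283.30) → (48.92,156.19) → (3.13,156.19) → (3.13,283.30) (closed)

[2] `<path>` cubic bezier, #ff00ff→engrave S161 F3609: (84.17,174.48) → (77.25,174.66) → (76.24,181.97) → (79.51,194.53) → (85.43,210.49) → (92.39,227.98) → (98.75,245.12) → (102.90,260.05) → (103.19,270.91)

(bCNC post)
(Date: synthetic)
G21
G90
G0 X3.13 Y283.30
M3 S161
G01 X48.92 Y283.30 F3609
G01 X48.92 Y156.19
G01 X3.13 Y156.19
G01 X3.13 Y283.30
G0 X84.17 Y174.48
M3 S161
G01 X77.25 Y174.66 F3609
G01 X76.24 Y181.97
G01 X79.51 Y194.53
G01 X85.43 Y210.49
G01 X92.39 Y227.98
G01 X98.75 Y245.12
G01 X102.90 Y260.05
G01 X103.19 Y270.91
M5
G0 X0.00 Y0.00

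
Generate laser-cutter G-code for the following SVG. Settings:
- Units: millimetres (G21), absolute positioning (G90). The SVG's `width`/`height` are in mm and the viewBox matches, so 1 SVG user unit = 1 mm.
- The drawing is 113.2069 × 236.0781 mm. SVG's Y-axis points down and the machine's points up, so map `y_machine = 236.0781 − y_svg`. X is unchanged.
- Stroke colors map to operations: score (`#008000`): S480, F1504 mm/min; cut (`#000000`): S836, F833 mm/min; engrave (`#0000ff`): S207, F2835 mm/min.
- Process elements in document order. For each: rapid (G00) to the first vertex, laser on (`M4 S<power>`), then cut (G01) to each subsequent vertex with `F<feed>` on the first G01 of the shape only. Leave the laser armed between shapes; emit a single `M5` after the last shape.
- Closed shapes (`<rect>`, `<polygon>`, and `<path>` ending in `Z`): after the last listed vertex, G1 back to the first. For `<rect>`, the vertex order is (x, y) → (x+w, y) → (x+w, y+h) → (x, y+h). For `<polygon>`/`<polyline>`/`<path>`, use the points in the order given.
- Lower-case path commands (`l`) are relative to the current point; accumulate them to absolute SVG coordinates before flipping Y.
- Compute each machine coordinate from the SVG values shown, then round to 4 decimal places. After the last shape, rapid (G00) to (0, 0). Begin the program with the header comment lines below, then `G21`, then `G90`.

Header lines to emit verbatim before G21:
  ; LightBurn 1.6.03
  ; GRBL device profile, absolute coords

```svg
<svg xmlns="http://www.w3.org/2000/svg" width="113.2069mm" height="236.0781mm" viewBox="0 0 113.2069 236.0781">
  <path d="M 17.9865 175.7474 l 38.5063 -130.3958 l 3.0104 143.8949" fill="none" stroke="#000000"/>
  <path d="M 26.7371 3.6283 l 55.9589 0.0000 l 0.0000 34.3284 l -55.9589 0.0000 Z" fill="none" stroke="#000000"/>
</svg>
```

1 u = 1 mm; y_m = 236.0781 − y.

[1] `<path>` open polyline, #000000→cut S836 F833: (17.9865,60.3307) → (56.4928,190.7265) → (59.5032,46.8316)

[2] `<path>` rectangle, #000000→cut S836 F833: (26.7371,232.4498) → (82.6960,232.4498) → (82.6960,198.1214) → (26.7371,198.1214) → (26.7371,232.4498) (closed)

; LightBurn 1.6.03
; GRBL device profile, absolute coords
G21
G90
G00 X17.9865 Y60.3307
M4 S836
G01 X56.4928 Y190.7265 F833
G01 X59.5032 Y46.8316
G00 X26.7371 Y232.4498
M4 S836
G01 X82.6960 Y232.4498 F833
G01 X82.6960 Y198.1214
G01 X26.7371 Y198.1214
G01 X26.7371 Y232.4498
M5
G00 X0.0000 Y0.0000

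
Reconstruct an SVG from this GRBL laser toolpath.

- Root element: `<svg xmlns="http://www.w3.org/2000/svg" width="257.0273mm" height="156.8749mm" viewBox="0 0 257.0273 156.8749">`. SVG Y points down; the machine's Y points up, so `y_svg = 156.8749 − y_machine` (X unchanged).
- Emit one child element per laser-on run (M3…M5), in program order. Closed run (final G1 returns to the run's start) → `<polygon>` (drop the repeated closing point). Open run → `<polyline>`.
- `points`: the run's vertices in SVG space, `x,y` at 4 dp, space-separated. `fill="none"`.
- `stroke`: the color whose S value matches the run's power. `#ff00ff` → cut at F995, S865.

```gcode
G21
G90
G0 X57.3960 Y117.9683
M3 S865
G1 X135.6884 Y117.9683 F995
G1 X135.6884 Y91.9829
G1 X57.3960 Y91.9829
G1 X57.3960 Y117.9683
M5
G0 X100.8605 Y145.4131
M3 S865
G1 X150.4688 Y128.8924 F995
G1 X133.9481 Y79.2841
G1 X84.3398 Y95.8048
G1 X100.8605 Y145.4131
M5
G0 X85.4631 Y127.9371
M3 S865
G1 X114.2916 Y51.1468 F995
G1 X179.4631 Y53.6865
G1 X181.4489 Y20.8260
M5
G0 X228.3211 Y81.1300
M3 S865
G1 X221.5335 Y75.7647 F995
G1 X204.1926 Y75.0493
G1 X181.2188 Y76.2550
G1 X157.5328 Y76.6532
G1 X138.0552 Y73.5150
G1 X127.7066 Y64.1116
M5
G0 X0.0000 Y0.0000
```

Each laser-on run becomes one SVG element. Flip Y back into SVG space with y_svg = 156.8749 − y_machine. Every run uses S865, so all elements get stroke `#ff00ff` (cut).

Run 1: The run returns to its start, so emit a `<polygon>` with points (Y-flipped): 57.3960,38.9066 135.6884,38.9066 135.6884,64.8920 57.3960,64.8920.

Run 2: The run returns to its start, so emit a `<polygon>` with points (Y-flipped): 100.8605,11.4618 150.4688,27.9825 133.9481,77.5908 84.3398,61.0701.

Run 3: The run is open, so emit a `<polyline>` with points (Y-flipped): 85.4631,28.9378 114.2916,105.7281 179.4631,103.1884 181.4489,136.0489.

Run 4: The run is open, so emit a `<polyline>` with points (Y-flipped): 228.3211,75.7449 221.5335,81.1102 204.1926,81.8256 181.2188,80.6199 157.5328,80.2217 138.0552,83.3599 127.7066,92.7633.

<svg xmlns="http://www.w3.org/2000/svg" width="257.0273mm" height="156.8749mm" viewBox="0 0 257.0273 156.8749">
  <polygon points="57.3960,38.9066 135.6884,38.9066 135.6884,64.8920 57.3960,64.8920" fill="none" stroke="#ff00ff"/>
  <polygon points="100.8605,11.4618 150.4688,27.9825 133.9481,77.5908 84.3398,61.0701" fill="none" stroke="#ff00ff"/>
  <polyline points="85.4631,28.9378 114.2916,105.7281 179.4631,103.1884 181.4489,136.0489" fill="none" stroke="#ff00ff"/>
  <polyline points="228.3211,75.7449 221.5335,81.1102 204.1926,81.8256 181.2188,80.6199 157.5328,80.2217 138.0552,83.3599 127.7066,92.7633" fill="none" stroke="#ff00ff"/>
</svg>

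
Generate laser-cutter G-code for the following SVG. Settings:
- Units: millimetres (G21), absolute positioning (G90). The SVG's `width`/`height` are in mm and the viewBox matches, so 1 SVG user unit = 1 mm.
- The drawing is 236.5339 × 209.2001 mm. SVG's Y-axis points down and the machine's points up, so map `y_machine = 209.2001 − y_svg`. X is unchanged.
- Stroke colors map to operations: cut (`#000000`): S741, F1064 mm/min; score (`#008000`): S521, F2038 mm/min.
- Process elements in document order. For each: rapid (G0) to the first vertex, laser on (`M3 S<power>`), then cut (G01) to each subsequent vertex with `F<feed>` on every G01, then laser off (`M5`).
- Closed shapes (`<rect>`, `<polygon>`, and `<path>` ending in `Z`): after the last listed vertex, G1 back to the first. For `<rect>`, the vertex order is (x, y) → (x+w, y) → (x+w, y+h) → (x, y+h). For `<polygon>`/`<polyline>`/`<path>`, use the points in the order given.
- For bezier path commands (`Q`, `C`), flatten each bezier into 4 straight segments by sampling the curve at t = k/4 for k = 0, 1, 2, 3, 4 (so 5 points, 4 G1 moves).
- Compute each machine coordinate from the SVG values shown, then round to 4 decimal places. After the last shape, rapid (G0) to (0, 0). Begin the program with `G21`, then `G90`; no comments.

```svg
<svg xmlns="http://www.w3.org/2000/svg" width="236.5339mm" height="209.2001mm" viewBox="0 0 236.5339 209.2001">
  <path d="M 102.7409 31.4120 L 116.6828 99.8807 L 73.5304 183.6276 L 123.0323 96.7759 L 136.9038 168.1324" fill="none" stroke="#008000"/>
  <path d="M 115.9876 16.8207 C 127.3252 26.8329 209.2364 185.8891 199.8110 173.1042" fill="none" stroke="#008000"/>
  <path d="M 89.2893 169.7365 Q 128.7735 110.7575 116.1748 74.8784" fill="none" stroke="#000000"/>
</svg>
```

G21
G90
G0 X102.7409 Y177.7881
M3 S521
G01 X116.6828 Y109.3194 F2038
G01 X73.5304 Y25.5725 F2038
G01 X123.0323 Y112.4242 F2038
G01 X136.9038 Y41.0677 F2038
M5
G0 X115.9876 Y192.3794
M3 S521
G01 X135.1935 Y161.9383 F2038
G01 X165.6854 Y105.6887 F2038
G01 X192.2843 Y53.7136 F2038
G01 X199.8110 Y36.0959 F2038
M5
G0 X89.2893 Y39.4636
M3 S741
G01 X105.7762 Y67.5094 F1064
G01 X115.7528 Y92.6676 F1064
G01 X119.2190 Y114.9384 F1064
G01 X116.1748 Y134.3217 F1064
M5
G0 X0.0000 Y0.0000

1 u = 1 mm; y_m = 209.2001 − y.

[1] `<path>` open polyline, #008000→score S521 F2038: (102.7409,177.7881) → (116.6828,109.3194) → (73.5304,25.5725) → (123.0323,112.4242) → (136.9038,41.0677)

[2] `<path>` cubic bezier, #008000→score S521 F2038: (115.9876,192.3794) → (135.1935,161.9383) → (165.6854,105.6887) → (192.2843,53.7136) → (199.8110,36.0959)

[3] `<path>` quadratic bezier, #000000→cut S741 F1064: (89.2893,39.4636) → (105.7762,67.5094) → (115.7528,92.6676) → (119.2190,114.9384) → (116.1748,134.3217)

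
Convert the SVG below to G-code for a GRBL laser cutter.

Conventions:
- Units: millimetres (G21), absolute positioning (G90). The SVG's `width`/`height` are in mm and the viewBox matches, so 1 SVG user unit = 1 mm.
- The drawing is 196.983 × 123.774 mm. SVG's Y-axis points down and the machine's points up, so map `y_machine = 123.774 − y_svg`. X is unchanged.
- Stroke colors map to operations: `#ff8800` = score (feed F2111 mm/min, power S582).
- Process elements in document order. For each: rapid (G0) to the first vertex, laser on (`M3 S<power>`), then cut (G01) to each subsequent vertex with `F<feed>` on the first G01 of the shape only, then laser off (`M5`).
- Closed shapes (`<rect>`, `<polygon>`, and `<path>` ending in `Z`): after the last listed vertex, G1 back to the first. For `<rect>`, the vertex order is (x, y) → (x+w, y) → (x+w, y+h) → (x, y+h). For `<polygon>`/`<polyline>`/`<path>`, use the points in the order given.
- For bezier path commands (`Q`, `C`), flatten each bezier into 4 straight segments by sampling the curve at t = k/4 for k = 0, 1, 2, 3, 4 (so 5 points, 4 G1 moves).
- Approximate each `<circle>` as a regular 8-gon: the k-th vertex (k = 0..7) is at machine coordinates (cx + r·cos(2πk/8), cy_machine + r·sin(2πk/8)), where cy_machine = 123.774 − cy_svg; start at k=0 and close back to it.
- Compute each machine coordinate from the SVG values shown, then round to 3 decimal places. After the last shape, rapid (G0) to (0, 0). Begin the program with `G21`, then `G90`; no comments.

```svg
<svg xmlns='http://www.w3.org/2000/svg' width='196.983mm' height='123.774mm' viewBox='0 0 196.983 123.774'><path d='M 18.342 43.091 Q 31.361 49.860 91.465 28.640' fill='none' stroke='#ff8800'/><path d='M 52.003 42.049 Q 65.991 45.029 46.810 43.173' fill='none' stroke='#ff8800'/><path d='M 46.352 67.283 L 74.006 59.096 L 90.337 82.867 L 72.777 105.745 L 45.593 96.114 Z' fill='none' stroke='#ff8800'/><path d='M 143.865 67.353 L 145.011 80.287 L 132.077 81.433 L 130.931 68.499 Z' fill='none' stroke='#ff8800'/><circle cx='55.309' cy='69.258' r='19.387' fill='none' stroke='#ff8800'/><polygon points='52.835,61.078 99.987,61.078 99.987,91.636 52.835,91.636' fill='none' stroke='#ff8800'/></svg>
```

viewBox `0 0 196.983 123.774` with mm width/height → 1 unit = 1 mm. Flip: y_m = 123.774 − y_svg.

**Shape 1** — `<path>` quadratic bezier, stroke `#ff8800` → score (S582, F2111). Control points (SVG): P0=(18.342,43.091), P1=(31.361,49.860), P2=(91.465,28.640); sampled at t=k/4. Machine vertices: (18.342,80.683) → (27.794,79.048) → (43.132,80.911) → (64.356,86.273) → (91.465,95.134). Open path.

**Shape 2** — `<path>` quadratic bezier, stroke `#ff8800` → score (S582, F2111). Control points (SVG): P0=(52.003,42.049), P1=(65.991,45.029), P2=(46.810,43.173); sampled at t=k/4. Machine vertices: (52.003,81.725) → (56.924,80.537) → (57.699,79.954) → (54.327,79.975) → (46.810,80.601). Open path.

**Shape 3** — `<path>` regular polygon, stroke `#ff8800` → score (S582, F2111). Machine vertices: (46.352,56.491) → (74.006,64.678) → (90.337,40.907) → (72.777,18.029) → (45.593,27.660) → (46.352,56.491). Closed: final G1 returns to the first vertex.

**Shape 4** — `<path>` regular polygon, stroke `#ff8800` → score (S582, F2111). Machine vertices: (143.865,56.421) → (145.011,43.487) → (132.077,42.341) → (130.931,55.275) → (143.865,56.421). Closed: final G1 returns to the first vertex.

**Shape 5** — `<circle>` circle, stroke `#ff8800` → score (S582, F2111). Machine vertices: (74.696,54.516) → (69.018,68.225) → (55.309,73.903) → (41.600,68.225) → (35.922,54.516) → (41.600,40.807) → (55.309,35.129) → (69.018,40.807) → (74.696,54.516). Closed: final G1 returns to the first vertex.

**Shape 6** — `<polygon>` rectangle, stroke `#ff8800` → score (S582, F2111). Machine vertices: (52.835,62.696) → (99.987,62.696) → (99.987,32.138) → (52.835,32.138) → (52.835,62.696). Closed: final G1 returns to the first vertex.

G21
G90
G0 X18.342 Y80.683
M3 S582
G01 X27.794 Y79.048 F2111
G01 X43.132 Y80.911
G01 X64.356 Y86.273
G01 X91.465 Y95.134
M5
G0 X52.003 Y81.725
M3 S582
G01 X56.924 Y80.537 F2111
G01 X57.699 Y79.954
G01 X54.327 Y79.975
G01 X46.810 Y80.601
M5
G0 X46.352 Y56.491
M3 S582
G01 X74.006 Y64.678 F2111
G01 X90.337 Y40.907
G01 X72.777 Y18.029
G01 X45.593 Y27.660
G01 X46.352 Y56.491
M5
G0 X143.865 Y56.421
M3 S582
G01 X145.011 Y43.487 F2111
G01 X132.077 Y42.341
G01 X130.931 Y55.275
G01 X143.865 Y56.421
M5
G0 X74.696 Y54.516
M3 S582
G01 X69.018 Y68.225 F2111
G01 X55.309 Y73.903
G01 X41.600 Y68.225
G01 X35.922 Y54.516
G01 X41.600 Y40.807
G01 X55.309 Y35.129
G01 X69.018 Y40.807
G01 X74.696 Y54.516
M5
G0 X52.835 Y62.696
M3 S582
G01 X99.987 Y62.696 F2111
G01 X99.987 Y32.138
G01 X52.835 Y32.138
G01 X52.835 Y62.696
M5
G0 X0.000 Y0.000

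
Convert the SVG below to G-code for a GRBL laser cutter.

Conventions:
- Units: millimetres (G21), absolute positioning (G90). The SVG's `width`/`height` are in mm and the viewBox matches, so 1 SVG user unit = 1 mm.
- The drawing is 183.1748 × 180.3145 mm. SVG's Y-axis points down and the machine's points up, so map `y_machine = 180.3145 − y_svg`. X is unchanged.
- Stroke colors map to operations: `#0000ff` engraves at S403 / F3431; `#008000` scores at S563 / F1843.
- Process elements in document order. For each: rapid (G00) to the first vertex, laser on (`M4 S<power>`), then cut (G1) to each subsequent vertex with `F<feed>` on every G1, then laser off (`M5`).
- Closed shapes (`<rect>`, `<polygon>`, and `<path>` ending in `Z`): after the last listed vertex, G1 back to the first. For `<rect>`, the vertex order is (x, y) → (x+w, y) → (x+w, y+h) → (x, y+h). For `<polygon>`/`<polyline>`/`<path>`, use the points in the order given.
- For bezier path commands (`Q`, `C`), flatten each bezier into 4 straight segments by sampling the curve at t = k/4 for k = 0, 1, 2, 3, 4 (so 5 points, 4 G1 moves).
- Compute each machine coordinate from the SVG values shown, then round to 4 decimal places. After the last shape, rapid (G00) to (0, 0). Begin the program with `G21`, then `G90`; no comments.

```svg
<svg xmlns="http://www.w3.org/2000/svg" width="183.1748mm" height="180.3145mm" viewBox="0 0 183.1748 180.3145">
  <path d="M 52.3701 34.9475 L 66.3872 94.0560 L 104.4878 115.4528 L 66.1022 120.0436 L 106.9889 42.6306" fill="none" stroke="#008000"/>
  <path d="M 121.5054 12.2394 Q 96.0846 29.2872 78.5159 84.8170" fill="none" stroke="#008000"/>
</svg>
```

Since the viewBox matches the mm dimensions, user units are millimetres directly. The only transform is the Y-flip y_m = 180.3145 − y_svg.

Shape 1 is a open polyline drawn with `<path>`. Its stroke #008000 means score at S563, F1843. After flipping Y the toolpath is (52.3701,145.3670) → (66.3872,86.2585) → (104.4878,64.8617) → (66.1022,60.2709) → (106.9889,137.6839).

Shape 2 is a quadratic bezier drawn with `<path>`. Its stroke #008000 means score at S563, F1843. After flipping Y the toolpath is (121.5054,168.0751) → (109.2858,157.1461) → (98.0476,141.4068) → (87.7910,120.8573) → (78.5159,95.4975).

G21
G90
G00 X52.3701 Y145.3670
M4 S563
G1 X66.3872 Y86.2585 F1843
G1 X104.4878 Y64.8617 F1843
G1 X66.1022 Y60.2709 F1843
G1 X106.9889 Y137.6839 F1843
M5
G00 X121.5054 Y168.0751
M4 S563
G1 X109.2858 Y157.1461 F1843
G1 X98.0476 Y141.4068 F1843
G1 X87.7910 Y120.8573 F1843
G1 X78.5159 Y95.4975 F1843
M5
G00 X0.0000 Y0.0000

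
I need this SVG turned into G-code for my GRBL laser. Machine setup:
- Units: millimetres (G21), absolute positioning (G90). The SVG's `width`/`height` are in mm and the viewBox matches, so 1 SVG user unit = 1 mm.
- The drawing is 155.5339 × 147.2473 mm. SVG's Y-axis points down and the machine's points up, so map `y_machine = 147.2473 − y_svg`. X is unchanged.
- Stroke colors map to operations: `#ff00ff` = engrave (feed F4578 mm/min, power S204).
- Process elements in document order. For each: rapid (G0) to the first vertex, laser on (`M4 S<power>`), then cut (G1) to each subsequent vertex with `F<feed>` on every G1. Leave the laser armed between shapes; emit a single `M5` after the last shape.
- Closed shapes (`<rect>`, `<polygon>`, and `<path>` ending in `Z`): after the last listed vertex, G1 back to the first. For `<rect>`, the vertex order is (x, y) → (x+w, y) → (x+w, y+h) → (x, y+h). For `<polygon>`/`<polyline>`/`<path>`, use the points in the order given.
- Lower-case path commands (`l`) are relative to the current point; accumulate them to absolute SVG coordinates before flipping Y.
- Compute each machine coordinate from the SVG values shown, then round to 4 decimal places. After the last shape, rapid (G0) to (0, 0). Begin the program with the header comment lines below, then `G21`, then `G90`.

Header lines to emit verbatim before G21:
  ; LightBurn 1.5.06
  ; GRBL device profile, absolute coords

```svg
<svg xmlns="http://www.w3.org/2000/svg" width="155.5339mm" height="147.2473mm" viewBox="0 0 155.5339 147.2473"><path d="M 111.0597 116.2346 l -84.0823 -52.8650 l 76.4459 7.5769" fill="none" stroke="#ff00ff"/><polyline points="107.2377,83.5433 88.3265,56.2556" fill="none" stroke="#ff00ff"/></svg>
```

Since the viewBox matches the mm dimensions, user units are millimetres directly. The only transform is the Y-flip y_m = 147.2473 − y_svg.

Shape 1 is a open polyline drawn with `<path>`. Its stroke #ff00ff means engrave at S204, F4578. After flipping Y the toolpath is (111.0597,31.0127) → (26.9774,83.8777) → (103.4233,76.3008).

Shape 2 is a line segment drawn with `<polyline>`. Its stroke #ff00ff means engrave at S204, F4578. After flipping Y the toolpath is (107.2377,63.7040) → (88.3265,90.9917).

; LightBurn 1.5.06
; GRBL device profile, absolute coords
G21
G90
G0 X111.0597 Y31.0127
M4 S204
G1 X26.9774 Y83.8777 F4578
G1 X103.4233 Y76.3008 F4578
G0 X107.2377 Y63.7040
M4 S204
G1 X88.3265 Y90.9917 F4578
M5
G0 X0.0000 Y0.0000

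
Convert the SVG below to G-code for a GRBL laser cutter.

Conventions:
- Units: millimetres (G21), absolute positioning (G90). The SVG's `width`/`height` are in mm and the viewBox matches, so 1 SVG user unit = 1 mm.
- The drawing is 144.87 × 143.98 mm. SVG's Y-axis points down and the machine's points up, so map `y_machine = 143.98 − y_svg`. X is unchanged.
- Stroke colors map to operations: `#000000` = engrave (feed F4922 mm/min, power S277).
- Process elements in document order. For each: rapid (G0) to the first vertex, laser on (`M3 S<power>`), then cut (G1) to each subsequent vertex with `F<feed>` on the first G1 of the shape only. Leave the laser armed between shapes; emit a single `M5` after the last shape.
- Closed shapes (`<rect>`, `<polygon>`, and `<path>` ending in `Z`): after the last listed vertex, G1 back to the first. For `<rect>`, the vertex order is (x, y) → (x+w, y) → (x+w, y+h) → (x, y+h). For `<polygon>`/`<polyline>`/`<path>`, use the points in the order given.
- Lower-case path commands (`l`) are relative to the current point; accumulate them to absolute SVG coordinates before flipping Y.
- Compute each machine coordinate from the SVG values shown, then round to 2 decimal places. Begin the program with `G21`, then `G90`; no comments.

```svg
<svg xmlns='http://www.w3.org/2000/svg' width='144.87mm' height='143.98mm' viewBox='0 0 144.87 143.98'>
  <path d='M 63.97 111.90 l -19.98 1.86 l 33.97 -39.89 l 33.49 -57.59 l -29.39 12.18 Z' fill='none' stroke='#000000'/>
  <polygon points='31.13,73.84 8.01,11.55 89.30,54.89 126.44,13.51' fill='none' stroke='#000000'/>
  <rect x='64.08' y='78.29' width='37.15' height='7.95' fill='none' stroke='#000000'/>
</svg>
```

G21
G90
G0 X63.97 Y32.08
M3 S277
G1 X43.99 Y30.22 F4922
G1 X77.96 Y70.11
G1 X111.45 Y127.70
G1 X82.06 Y115.52
G1 X63.97 Y32.08
G0 X31.13 Y70.14
M3 S277
G1 X8.01 Y132.43 F4922
G1 X89.30 Y89.09
G1 X126.44 Y130.47
G1 X31.13 Y70.14
G0 X64.08 Y65.69
M3 S277
G1 X101.23 Y65.69 F4922
G1 X101.23 Y57.74
G1 X64.08 Y57.74
G1 X64.08 Y65.69
M5

1 u = 1 mm; y_m = 143.98 − y.

[1] `<path>` closed polygon, #000000→engrave S277 F4922: (63.97,32.08) → (43.99,30.22) → (77.96,70.11) → (111.45,127.70) → (82.06,115.52) → (63.97,32.08) (closed)

[2] `<polygon>` closed polygon, #000000→engrave S277 F4922: (31.13,70.14) → (8.01,132.43) → (89.30,89.09) → (126.44,130.47) → (31.13,70.14) (closed)

[3] `<rect>` rectangle, #000000→engrave S277 F4922: (64.08,65.69) → (101.23,65.69) → (101.23,57.74) → (64.08,57.74) → (64.08,65.69) (closed)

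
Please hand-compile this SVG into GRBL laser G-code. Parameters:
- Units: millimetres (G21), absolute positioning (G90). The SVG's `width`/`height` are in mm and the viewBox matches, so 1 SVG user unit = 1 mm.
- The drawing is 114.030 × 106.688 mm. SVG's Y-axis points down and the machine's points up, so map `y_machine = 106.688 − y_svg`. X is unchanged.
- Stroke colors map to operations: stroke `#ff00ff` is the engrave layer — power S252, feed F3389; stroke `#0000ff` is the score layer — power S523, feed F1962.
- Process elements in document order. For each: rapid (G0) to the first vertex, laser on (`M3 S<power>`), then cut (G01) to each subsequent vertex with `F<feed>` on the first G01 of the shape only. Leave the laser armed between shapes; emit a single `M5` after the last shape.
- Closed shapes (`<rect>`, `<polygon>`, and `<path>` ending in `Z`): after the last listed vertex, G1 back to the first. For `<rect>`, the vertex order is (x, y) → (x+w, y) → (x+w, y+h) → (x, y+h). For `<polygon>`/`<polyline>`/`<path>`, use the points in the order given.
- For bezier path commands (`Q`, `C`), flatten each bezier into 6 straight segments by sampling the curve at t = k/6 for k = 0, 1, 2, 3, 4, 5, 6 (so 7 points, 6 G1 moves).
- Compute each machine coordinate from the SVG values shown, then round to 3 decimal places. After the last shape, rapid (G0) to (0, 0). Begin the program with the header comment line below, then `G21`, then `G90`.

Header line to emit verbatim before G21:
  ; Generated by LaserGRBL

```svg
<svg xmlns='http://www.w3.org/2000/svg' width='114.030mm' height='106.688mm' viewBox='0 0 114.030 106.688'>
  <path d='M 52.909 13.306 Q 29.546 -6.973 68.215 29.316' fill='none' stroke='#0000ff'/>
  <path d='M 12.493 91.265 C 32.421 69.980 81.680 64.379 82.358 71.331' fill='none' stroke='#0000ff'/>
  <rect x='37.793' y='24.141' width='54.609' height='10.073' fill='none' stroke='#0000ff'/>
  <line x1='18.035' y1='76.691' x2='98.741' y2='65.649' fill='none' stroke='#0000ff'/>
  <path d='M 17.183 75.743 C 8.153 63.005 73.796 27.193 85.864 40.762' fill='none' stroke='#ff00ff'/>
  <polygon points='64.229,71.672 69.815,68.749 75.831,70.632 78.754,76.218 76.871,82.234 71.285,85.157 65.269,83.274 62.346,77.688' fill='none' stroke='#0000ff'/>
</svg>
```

Since the viewBox matches the mm dimensions, user units are millimetres directly. The only transform is the Y-flip y_m = 106.688 − y_svg.

Shape 1 is a quadratic bezier drawn with `<path>`. Its stroke #0000ff means score at S523, F1962. After flipping Y the toolpath is (52.909,93.382) → (46.844,98.570) → (44.226,100.616) → (45.054,99.519) → (49.328,95.279) → (57.048,87.897) → (68.215,77.372).

Shape 2 is a cubic bezier drawn with `<path>`. Its stroke #0000ff means score at S523, F1962. After flipping Y the toolpath is (12.493,15.423) → (24.541,24.773) → (39.312,31.596) → (54.644,35.979) → (68.372,38.009) → (78.331,37.772) → (82.358,35.357).

Shape 3 is a rectangle drawn with `<rect>`. Its stroke #0000ff means score at S523, F1962. After flipping Y the toolpath is (37.793,82.547) → (92.402,82.547) → (92.402,72.474) → (37.793,72.474) → (37.793,82.547), returning to the start.

Shape 4 is a line segment drawn with `<line>`. Its stroke #0000ff means score at S523, F1962. After flipping Y the toolpath is (18.035,29.997) → (98.741,41.039).

Shape 5 is a cubic bezier drawn with `<path>`. Its stroke #ff00ff means engrave at S252, F3389. After flipping Y the toolpath is (17.183,30.945) → (18.297,38.901) → (28.294,48.691) → (43.612,58.301) → (60.688,65.718) → (75.959,68.931) → (85.864,65.926).

Shape 6 is a regular polygon drawn with `<polygon>`. Its stroke #0000ff means score at S523, F1962. After flipping Y the toolpath is (64.229,35.016) → (69.815,37.939) → (75.831,36.056) → (78.754,30.470) → (76.871,24.454) → (71.285,21.531) → (65.269,23.414) → (62.346,29.000) → (64.229,35.016), returning to the start.

; Generated by LaserGRBL
G21
G90
G0 X52.909 Y93.382
M3 S523
G01 X46.844 Y98.570 F1962
G01 X44.226 Y100.616
G01 X45.054 Y99.519
G01 X49.328 Y95.279
G01 X57.048 Y87.897
G01 X68.215 Y77.372
G0 X12.493 Y15.423
M3 S523
G01 X24.541 Y24.773 F1962
G01 X39.312 Y31.596
G01 X54.644 Y35.979
G01 X68.372 Y38.009
G01 X78.331 Y37.772
G01 X82.358 Y35.357
G0 X37.793 Y82.547
M3 S523
G01 X92.402 Y82.547 F1962
G01 X92.402 Y72.474
G01 X37.793 Y72.474
G01 X37.793 Y82.547
G0 X18.035 Y29.997
M3 S523
G01 X98.741 Y41.039 F1962
G0 X17.183 Y30.945
M3 S252
G01 X18.297 Y38.901 F3389
G01 X28.294 Y48.691
G01 X43.612 Y58.301
G01 X60.688 Y65.718
G01 X75.959 Y68.931
G01 X85.864 Y65.926
G0 X64.229 Y35.016
M3 S523
G01 X69.815 Y37.939 F1962
G01 X75.831 Y36.056
G01 X78.754 Y30.470
G01 X76.871 Y24.454
G01 X71.285 Y21.531
G01 X65.269 Y23.414
G01 X62.346 Y29.000
G01 X64.229 Y35.016
M5
G0 X0.000 Y0.000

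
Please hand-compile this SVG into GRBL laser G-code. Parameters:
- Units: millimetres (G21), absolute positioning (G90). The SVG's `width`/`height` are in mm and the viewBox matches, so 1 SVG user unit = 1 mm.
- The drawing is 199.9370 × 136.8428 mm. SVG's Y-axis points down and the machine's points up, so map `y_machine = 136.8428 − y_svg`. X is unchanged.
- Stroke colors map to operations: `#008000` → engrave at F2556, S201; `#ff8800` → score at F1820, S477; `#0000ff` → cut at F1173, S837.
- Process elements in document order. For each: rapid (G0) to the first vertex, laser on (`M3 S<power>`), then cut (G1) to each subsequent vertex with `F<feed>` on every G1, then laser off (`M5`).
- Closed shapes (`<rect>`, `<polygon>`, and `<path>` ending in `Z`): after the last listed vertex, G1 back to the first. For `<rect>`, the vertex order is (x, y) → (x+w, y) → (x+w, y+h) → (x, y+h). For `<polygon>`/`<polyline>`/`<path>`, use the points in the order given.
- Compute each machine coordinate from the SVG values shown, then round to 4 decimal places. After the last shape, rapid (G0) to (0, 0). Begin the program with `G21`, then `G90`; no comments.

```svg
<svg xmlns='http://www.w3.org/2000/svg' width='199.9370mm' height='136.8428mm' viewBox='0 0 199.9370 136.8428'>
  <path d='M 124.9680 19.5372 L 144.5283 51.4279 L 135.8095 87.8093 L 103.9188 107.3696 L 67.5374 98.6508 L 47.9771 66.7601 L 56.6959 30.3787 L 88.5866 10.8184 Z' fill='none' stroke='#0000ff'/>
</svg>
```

G21
G90
G0 X124.9680 Y117.3056
M3 S837
G1 X144.5283 Y85.4149 F1173
G1 X135.8095 Y49.0335 F1173
G1 X103.9188 Y29.4732 F1173
G1 X67.5374 Y38.1920 F1173
G1 X47.9771 Y70.0827 F1173
G1 X56.6959 Y106.4641 F1173
G1 X88.5866 Y126.0244 F1173
G1 X124.9680 Y117.3056 F1173
M5
G0 X0.0000 Y0.0000

viewBox `0 0 199.9370 136.8428` with mm width/height → 1 unit = 1 mm. Flip: y_m = 136.8428 − y_svg.

**Shape 1** — `<path>` regular polygon, stroke `#0000ff` → cut (S837, F1173). Machine vertices: (124.9680,117.3056) → (144.5283,85.4149) → (135.8095,49.0335) → (103.9188,29.4732) → (67.5374,38.1920) → (47.9771,70.0827) → (56.6959,106.4641) → (88.5866,126.0244) → (124.9680,117.3056). Closed: final G1 returns to the first vertex.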